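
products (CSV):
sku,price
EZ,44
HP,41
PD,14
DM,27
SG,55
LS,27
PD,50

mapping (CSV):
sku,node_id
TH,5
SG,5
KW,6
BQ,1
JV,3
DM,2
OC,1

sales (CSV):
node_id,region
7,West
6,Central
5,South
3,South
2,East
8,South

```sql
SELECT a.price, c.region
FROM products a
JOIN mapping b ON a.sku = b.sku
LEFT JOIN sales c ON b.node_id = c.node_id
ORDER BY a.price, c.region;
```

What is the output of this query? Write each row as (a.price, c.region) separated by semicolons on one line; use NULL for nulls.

(27, East); (55, South)

Joins associate left-to-right: products INNER JOIN mapping on sku gives 2 intermediate row(s).
Then LEFT JOIN `sales c` on node_id: each of those 2 rows is kept; rows whose b.node_id has no match in c get NULL for c's columns.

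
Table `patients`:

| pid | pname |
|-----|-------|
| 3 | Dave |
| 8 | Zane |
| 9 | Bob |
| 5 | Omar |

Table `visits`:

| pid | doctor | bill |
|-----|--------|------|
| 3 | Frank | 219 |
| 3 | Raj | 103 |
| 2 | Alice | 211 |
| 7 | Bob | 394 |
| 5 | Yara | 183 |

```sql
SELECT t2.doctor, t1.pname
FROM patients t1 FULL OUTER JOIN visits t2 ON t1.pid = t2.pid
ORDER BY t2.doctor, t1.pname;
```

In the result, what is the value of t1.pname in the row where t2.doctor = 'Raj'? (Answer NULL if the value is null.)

FULL OUTER JOIN keeps every row from both sides; unmatched rows get NULL for the other side's columns.
Matching on t1.pid = t2.pid.
- pid=3: 2 matching t2 row(s), so 2 row(s) emitted.
- pid=8: no t2 row matches, row kept with t2 columns NULL.
- pid=9: no t2 row matches, row kept with t2 columns NULL.
- pid=5: 1 matching t2 row(s), so 1 row(s) emitted.
- 2 row(s) from t2 found no t1 partner → padded with NULL.

Dave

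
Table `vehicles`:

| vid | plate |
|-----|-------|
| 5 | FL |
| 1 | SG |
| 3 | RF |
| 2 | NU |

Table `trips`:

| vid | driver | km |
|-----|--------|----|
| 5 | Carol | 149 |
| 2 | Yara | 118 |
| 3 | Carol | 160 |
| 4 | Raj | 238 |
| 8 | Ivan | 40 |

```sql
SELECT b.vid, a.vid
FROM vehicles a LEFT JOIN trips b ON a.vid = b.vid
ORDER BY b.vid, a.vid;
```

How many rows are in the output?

4

LEFT JOIN keeps every row from `vehicles`; unmatched rows get NULL for `trips`'s columns.
Matching on a.vid = b.vid.
- vid=5: 1 matching b row(s), so 1 row(s) emitted.
- vid=1: no b row matches, row kept with b columns NULL.
- vid=3: 1 matching b row(s), so 1 row(s) emitted.
- vid=2: 1 matching b row(s), so 1 row(s) emitted.
Total: 3 matched + 1 padded = 4 rows.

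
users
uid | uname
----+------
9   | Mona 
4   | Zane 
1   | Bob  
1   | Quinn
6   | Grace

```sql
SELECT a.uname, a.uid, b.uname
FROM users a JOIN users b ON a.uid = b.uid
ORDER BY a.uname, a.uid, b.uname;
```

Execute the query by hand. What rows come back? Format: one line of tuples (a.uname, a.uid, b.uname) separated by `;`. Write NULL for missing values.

(Bob, 1, Bob); (Bob, 1, Quinn); (Grace, 6, Grace); (Mona, 9, Mona); (Quinn, 1, Bob); (Quinn, 1, Quinn); (Zane, 4, Zane)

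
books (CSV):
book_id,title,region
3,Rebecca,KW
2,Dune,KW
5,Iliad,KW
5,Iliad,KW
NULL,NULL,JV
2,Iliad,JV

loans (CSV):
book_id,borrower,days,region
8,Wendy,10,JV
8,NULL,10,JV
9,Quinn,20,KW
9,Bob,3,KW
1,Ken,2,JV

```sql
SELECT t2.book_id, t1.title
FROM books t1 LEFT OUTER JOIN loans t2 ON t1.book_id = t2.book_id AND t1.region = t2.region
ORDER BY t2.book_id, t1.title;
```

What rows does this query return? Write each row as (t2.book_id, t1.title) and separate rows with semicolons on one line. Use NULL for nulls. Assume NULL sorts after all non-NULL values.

LEFT JOIN keeps every row from `books`; unmatched rows get NULL for `loans`'s columns.
Matching on t1.book_id = t2.book_id AND t1.region = t2.region. A NULL in a compared column never satisfies the condition.
- t1[0] book_id=3, region=KW → no match; kept with NULLs on the t2 side.
- t1[1] book_id=2, region=KW → no match; kept with NULLs on the t2 side.
- t1[2] book_id=5, region=KW → no match; kept with NULLs on the t2 side.
- t1[3] book_id=5, region=KW → no match; kept with NULLs on the t2 side.
- t1[4] book_id=NULL, region=JV → no match; kept with NULLs on the t2 side.
- t1[5] book_id=2, region=JV → no match; kept with NULLs on the t2 side.
After projecting and ordering:
t2.book_id | t1.title
NULL | Dune
NULL | Iliad
NULL | Iliad
NULL | Iliad
NULL | Rebecca
NULL | NULL

(NULL, Dune); (NULL, Iliad); (NULL, Iliad); (NULL, Iliad); (NULL, Rebecca); (NULL, NULL)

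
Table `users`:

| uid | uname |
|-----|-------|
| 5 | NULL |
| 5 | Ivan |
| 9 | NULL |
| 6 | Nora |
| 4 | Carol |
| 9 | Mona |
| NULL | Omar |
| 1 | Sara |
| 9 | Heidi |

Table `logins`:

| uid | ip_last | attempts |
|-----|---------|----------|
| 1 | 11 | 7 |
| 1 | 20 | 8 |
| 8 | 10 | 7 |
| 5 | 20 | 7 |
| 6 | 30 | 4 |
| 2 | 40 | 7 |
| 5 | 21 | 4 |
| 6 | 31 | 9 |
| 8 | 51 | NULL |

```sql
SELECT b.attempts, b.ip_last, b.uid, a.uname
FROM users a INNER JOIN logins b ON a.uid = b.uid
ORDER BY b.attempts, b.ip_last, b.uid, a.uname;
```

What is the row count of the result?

8

INNER JOIN keeps only pairs where the ON condition holds.
Matching on a.uid = b.uid. A NULL in a compared column never satisfies the condition.
- uid=5: 2 matching b row(s), so 2 row(s) emitted.
- uid=5: 2 matching b row(s), so 2 row(s) emitted.
- uid=9: no matching b row, dropped.
- uid=6: 2 matching b row(s), so 2 row(s) emitted.
- uid=4: no matching b row, dropped.
- uid=9: no matching b row, dropped.
- uid=NULL: no matching b row, dropped.
- uid=1: 2 matching b row(s), so 2 row(s) emitted.
- uid=9: no matching b row, dropped.
Total: 8 rows.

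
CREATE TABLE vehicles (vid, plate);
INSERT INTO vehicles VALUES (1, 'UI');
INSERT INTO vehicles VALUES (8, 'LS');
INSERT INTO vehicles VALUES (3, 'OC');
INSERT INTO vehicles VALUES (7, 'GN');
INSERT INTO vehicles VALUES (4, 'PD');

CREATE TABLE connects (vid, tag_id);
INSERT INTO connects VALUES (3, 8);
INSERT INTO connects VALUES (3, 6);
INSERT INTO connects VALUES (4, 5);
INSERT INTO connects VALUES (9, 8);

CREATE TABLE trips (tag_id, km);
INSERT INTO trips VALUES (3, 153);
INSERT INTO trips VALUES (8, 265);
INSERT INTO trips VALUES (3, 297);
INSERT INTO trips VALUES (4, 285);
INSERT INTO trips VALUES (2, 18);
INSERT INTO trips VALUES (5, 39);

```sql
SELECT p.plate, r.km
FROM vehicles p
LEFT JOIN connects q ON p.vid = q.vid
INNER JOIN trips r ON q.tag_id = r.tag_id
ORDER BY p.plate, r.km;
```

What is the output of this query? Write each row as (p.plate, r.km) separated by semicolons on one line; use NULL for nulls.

(OC, 265); (PD, 39)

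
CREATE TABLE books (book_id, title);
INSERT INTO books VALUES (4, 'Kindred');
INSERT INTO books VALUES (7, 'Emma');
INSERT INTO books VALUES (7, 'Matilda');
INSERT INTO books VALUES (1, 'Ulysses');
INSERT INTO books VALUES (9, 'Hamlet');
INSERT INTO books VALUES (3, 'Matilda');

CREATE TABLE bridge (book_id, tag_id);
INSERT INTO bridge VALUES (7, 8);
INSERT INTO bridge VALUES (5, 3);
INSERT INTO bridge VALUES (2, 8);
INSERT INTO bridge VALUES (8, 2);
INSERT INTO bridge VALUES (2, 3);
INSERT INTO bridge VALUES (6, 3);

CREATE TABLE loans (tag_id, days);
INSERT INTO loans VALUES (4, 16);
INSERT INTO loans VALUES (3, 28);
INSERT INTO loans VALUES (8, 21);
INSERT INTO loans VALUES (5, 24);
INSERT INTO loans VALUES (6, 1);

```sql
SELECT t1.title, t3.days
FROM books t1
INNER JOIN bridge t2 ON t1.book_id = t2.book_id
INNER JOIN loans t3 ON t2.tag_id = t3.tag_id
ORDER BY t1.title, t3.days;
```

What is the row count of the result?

Evaluate left to right. First `books t1 INNER JOIN bridge t2` on book_id: 2 row(s).
Then INNER JOIN `loans t3` on tag_id: keep only rows whose t2.tag_id appears in t3.
Result: 2 row(s).

2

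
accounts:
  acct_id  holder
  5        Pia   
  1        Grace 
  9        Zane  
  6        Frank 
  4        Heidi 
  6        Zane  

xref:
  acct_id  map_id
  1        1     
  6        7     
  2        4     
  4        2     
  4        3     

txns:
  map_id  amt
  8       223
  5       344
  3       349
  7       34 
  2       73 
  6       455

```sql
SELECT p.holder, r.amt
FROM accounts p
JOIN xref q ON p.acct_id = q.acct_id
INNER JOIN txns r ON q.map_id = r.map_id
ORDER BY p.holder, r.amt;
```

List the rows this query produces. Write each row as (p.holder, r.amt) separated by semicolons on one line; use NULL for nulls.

(Frank, 34); (Heidi, 73); (Heidi, 349); (Zane, 34)

Evaluate left to right. First `accounts p INNER JOIN xref q` on acct_id: 5 row(s).
Then INNER JOIN `txns r` on map_id: keep only rows whose q.map_id appears in r.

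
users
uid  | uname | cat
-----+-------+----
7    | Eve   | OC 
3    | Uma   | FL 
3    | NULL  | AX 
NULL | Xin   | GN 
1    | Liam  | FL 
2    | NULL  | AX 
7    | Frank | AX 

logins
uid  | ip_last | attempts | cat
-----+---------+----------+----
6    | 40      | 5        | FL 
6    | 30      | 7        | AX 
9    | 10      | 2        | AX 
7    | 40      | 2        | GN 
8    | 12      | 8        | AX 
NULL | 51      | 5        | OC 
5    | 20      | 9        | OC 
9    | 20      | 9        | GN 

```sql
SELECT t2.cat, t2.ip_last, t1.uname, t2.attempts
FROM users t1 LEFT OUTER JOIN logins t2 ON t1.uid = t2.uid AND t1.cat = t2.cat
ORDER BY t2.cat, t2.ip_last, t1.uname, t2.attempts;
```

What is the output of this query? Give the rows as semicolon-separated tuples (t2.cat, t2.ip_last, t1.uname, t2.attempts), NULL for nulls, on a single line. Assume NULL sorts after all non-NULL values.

LEFT JOIN keeps every row from `users`; unmatched rows get NULL for `logins`'s columns.
Matching on t1.uid = t2.uid AND t1.cat = t2.cat. A NULL in a compared column never satisfies the condition.
- uid=7, cat=OC: no t2 row matches, row kept with t2 columns NULL.
- uid=3, cat=FL: no t2 row matches, row kept with t2 columns NULL.
- uid=3, cat=AX: no t2 row matches, row kept with t2 columns NULL.
- uid=NULL, cat=GN: no t2 row matches, row kept with t2 columns NULL.
- uid=1, cat=FL: no t2 row matches, row kept with t2 columns NULL.
- uid=2, cat=AX: no t2 row matches, row kept with t2 columns NULL.
- uid=7, cat=AX: no t2 row matches, row kept with t2 columns NULL.
After projecting and ordering:
t2.cat | t2.ip_last | t1.uname | t2.attempts
NULL | NULL | Eve | NULL
NULL | NULL | Frank | NULL
NULL | NULL | Liam | NULL
NULL | NULL | Uma | NULL
NULL | NULL | Xin | NULL
NULL | NULL | NULL | NULL
NULL | NULL | NULL | NULL

(NULL, NULL, Eve, NULL); (NULL, NULL, Frank, NULL); (NULL, NULL, Liam, NULL); (NULL, NULL, Uma, NULL); (NULL, NULL, Xin, NULL); (NULL, NULL, NULL, NULL); (NULL, NULL, NULL, NULL)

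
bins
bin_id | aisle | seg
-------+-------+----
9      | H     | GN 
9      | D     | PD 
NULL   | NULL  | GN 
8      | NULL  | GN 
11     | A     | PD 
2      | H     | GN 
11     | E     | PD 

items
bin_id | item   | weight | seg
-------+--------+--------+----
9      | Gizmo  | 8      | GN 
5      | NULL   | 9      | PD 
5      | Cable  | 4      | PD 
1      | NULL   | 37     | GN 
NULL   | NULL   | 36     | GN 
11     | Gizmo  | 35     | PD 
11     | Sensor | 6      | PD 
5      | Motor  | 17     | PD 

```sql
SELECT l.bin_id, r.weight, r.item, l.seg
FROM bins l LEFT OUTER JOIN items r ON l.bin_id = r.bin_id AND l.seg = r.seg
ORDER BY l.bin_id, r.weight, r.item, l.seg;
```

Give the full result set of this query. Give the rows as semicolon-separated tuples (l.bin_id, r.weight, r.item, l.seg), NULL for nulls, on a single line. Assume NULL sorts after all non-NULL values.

LEFT JOIN keeps every row from `bins`; unmatched rows get NULL for `items`'s columns.
Matching on l.bin_id = r.bin_id AND l.seg = r.seg. A NULL in a compared column never satisfies the condition.
- l (bin_id=9, seg=GN) pairs with 1 row(s) of r.
- l (bin_id=9, seg=PD) has no partner → padded with NULL.
- l (bin_id=NULL, seg=GN) has no partner → padded with NULL.
- l (bin_id=8, seg=GN) has no partner → padded with NULL.
- l (bin_id=11, seg=PD) pairs with 2 row(s) of r.
- l (bin_id=2, seg=GN) has no partner → padded with NULL.
- l (bin_id=11, seg=PD) pairs with 2 row(s) of r.
After projecting and ordering:
l.bin_id | r.weight | r.item | l.seg
2 | NULL | NULL | GN
8 | NULL | NULL | GN
9 | 8 | Gizmo | GN
9 | NULL | NULL | PD
11 | 6 | Sensor | PD
11 | 6 | Sensor | PD
11 | 35 | Gizmo | PD
11 | 35 | Gizmo | PD
NULL | NULL | NULL | GN

(2, NULL, NULL, GN); (8, NULL, NULL, GN); (9, 8, Gizmo, GN); (9, NULL, NULL, PD); (11, 6, Sensor, PD); (11, 6, Sensor, PD); (11, 35, Gizmo, PD); (11, 35, Gizmo, PD); (NULL, NULL, NULL, GN)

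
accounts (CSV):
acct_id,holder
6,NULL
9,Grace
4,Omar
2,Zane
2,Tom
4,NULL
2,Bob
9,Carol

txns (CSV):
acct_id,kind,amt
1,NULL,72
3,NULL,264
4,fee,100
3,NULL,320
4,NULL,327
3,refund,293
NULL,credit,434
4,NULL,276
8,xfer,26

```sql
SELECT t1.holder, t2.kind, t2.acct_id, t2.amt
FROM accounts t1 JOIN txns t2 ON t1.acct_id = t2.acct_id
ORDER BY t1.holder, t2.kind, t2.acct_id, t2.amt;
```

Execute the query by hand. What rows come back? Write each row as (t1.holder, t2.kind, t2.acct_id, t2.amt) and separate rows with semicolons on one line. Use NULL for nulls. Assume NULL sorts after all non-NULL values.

(Omar, fee, 4, 100); (Omar, NULL, 4, 276); (Omar, NULL, 4, 327); (NULL, fee, 4, 100); (NULL, NULL, 4, 276); (NULL, NULL, 4, 327)

INNER JOIN keeps only pairs where the ON condition holds.
Matching on t1.acct_id = t2.acct_id. A NULL in a compared column never satisfies the condition.
- t1 row (acct_id=6): no match → dropped.
- t1 row (acct_id=9): no match → dropped.
- t1 row (acct_id=4): matches 3 t2 row(s) → 3 output row(s).
- t1 row (acct_id=2): no match → dropped.
- t1 row (acct_id=2): no match → dropped.
- t1 row (acct_id=4): matches 3 t2 row(s) → 3 output row(s).
- t1 row (acct_id=2): no match → dropped.
- t1 row (acct_id=9): no match → dropped.
After projecting and ordering:
t1.holder | t2.kind | t2.acct_id | t2.amt
Omar | fee | 4 | 100
Omar | NULL | 4 | 276
Omar | NULL | 4 | 327
NULL | fee | 4 | 100
NULL | NULL | 4 | 276
NULL | NULL | 4 | 327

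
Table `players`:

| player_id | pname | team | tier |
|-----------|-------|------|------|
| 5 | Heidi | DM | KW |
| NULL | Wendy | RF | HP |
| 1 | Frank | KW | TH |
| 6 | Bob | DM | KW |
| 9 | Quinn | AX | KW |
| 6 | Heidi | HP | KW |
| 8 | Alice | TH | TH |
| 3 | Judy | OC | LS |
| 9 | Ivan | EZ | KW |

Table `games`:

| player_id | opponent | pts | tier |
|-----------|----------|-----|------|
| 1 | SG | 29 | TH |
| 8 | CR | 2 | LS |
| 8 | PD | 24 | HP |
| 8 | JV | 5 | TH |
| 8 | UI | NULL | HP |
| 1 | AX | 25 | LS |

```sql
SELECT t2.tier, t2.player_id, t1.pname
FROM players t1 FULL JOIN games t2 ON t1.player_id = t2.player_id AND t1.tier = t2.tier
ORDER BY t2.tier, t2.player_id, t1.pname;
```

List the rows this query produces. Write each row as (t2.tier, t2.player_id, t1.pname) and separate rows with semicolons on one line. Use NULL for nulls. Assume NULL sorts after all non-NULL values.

(HP, 8, NULL); (HP, 8, NULL); (LS, 1, NULL); (LS, 8, NULL); (TH, 1, Frank); (TH, 8, Alice); (NULL, NULL, Bob); (NULL, NULL, Heidi); (NULL, NULL, Heidi); (NULL, NULL, Ivan); (NULL, NULL, Judy); (NULL, NULL, Quinn); (NULL, NULL, Wendy)

FULL OUTER JOIN keeps every row from both sides; unmatched rows get NULL for the other side's columns.
Matching on t1.player_id = t2.player_id AND t1.tier = t2.tier. A NULL in a compared column never satisfies the condition.
- t1 row (player_id=5, tier=KW): no match → kept, t2 columns NULL.
- t1 row (player_id=NULL, tier=HP): no match → kept, t2 columns NULL.
- t1 row (player_id=1, tier=TH): matches 1 t2 row(s) → 1 output row(s).
- t1 row (player_id=6, tier=KW): no match → kept, t2 columns NULL.
- t1 row (player_id=9, tier=KW): no match → kept, t2 columns NULL.
- t1 row (player_id=6, tier=KW): no match → kept, t2 columns NULL.
- t1 row (player_id=8, tier=TH): matches 1 t2 row(s) → 1 output row(s).
- t1 row (player_id=3, tier=LS): no match → kept, t2 columns NULL.
- t1 row (player_id=9, tier=KW): no match → kept, t2 columns NULL.
- plus 4 unmatched t2 row(s), each kept with NULL t1 columns.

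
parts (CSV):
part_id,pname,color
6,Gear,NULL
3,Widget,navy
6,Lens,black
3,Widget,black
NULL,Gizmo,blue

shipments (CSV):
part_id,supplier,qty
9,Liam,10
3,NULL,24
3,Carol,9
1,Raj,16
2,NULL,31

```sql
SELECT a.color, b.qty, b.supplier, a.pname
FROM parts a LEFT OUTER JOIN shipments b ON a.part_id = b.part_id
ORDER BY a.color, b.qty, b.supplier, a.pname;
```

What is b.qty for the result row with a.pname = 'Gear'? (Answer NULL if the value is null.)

LEFT JOIN keeps every row from `parts`; unmatched rows get NULL for `shipments`'s columns.
Matching on a.part_id = b.part_id. A NULL in a compared column never satisfies the condition.
- a (part_id=6) has no partner → padded with NULL.
- a (part_id=3) pairs with 2 row(s) of b.
- a (part_id=6) has no partner → padded with NULL.
- a (part_id=3) pairs with 2 row(s) of b.
- a (part_id=NULL) has no partner → padded with NULL.

NULL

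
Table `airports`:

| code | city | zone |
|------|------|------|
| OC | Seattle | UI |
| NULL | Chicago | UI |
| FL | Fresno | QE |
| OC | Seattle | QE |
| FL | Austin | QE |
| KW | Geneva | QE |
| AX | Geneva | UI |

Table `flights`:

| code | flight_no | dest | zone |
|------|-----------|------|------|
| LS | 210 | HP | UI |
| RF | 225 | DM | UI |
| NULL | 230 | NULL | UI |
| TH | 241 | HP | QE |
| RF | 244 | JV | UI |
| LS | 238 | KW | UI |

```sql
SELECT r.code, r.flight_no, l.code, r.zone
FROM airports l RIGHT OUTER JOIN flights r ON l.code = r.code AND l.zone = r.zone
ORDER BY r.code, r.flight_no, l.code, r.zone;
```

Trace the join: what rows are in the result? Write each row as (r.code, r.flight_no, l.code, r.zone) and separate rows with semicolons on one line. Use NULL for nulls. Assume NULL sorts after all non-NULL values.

RIGHT JOIN keeps every row from `flights`; unmatched rows get NULL for `airports`'s columns.
Matching on l.code = r.code AND l.zone = r.zone. A NULL in a compared column never satisfies the condition.
- l[0] code=OC, zone=UI → no match.
- l[1] code=NULL, zone=UI → no match.
- l[2] code=FL, zone=QE → no match.
- l[3] code=OC, zone=QE → no match.
- l[4] code=FL, zone=QE → no match.
- l[5] code=KW, zone=QE → no match.
- l[6] code=AX, zone=UI → no match.
- 6 r row(s) had no l match → kept, l columns NULL.
After projecting and ordering:
r.code | r.flight_no | l.code | r.zone
LS | 210 | NULL | UI
LS | 238 | NULL | UI
RF | 225 | NULL | UI
RF | 244 | NULL | UI
TH | 241 | NULL | QE
NULL | 230 | NULL | UI

(LS, 210, NULL, UI); (LS, 238, NULL, UI); (RF, 225, NULL, UI); (RF, 244, NULL, UI); (TH, 241, NULL, QE); (NULL, 230, NULL, UI)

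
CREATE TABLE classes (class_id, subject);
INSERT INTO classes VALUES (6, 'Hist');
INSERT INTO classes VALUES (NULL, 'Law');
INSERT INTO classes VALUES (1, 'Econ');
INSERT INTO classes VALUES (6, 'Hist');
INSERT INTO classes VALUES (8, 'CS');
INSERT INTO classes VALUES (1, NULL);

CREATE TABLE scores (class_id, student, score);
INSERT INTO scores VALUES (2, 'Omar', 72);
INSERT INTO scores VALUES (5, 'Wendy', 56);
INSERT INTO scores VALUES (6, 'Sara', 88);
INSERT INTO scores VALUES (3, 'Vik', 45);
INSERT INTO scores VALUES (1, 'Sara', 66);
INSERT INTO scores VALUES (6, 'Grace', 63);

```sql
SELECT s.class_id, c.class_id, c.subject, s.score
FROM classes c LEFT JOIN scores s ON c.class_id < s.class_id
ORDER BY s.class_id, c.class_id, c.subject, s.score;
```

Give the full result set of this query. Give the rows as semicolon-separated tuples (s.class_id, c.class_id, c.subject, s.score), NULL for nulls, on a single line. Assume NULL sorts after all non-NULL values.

LEFT JOIN keeps every row from `classes`; unmatched rows get NULL for `scores`'s columns.
Matching on c.class_id < s.class_id. A NULL in a compared column never satisfies the condition.
- c (class_id=6) has no partner → padded with NULL.
- c (class_id=NULL) has no partner → padded with NULL.
- c (class_id=1) pairs with 5 row(s) of s.
- c (class_id=6) has no partner → padded with NULL.
- c (class_id=8) has no partner → padded with NULL.
- c (class_id=1) pairs with 5 row(s) of s.

(2, 1, Econ, 72); (2, 1, NULL, 72); (3, 1, Econ, 45); (3, 1, NULL, 45); (5, 1, Econ, 56); (5, 1, NULL, 56); (6, 1, Econ, 63); (6, 1, Econ, 88); (6, 1, NULL, 63); (6, 1, NULL, 88); (NULL, 6, Hist, NULL); (NULL, 6, Hist, NULL); (NULL, 8, CS, NULL); (NULL, NULL, Law, NULL)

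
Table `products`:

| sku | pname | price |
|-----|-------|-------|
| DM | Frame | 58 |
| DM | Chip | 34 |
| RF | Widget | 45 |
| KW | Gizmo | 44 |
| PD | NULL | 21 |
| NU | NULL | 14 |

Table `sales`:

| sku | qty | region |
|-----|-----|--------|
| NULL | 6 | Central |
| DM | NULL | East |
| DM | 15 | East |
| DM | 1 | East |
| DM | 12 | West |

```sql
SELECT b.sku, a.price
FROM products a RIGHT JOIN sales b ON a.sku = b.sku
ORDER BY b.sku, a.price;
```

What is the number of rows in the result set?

9

RIGHT JOIN keeps every row from `sales`; unmatched rows get NULL for `products`'s columns.
Matching on a.sku = b.sku. A NULL in a compared column never satisfies the condition.
- a (sku=DM) pairs with 4 row(s) of b.
- a (sku=DM) pairs with 4 row(s) of b.
- a (sku=RF) has no partner in b.
- a (sku=KW) has no partner in b.
- a (sku=PD) has no partner in b.
- a (sku=NU) has no partner in b.
- 1 row(s) from b found no a partner → padded with NULL.
Total: 8 matched + 1 padded = 9 rows.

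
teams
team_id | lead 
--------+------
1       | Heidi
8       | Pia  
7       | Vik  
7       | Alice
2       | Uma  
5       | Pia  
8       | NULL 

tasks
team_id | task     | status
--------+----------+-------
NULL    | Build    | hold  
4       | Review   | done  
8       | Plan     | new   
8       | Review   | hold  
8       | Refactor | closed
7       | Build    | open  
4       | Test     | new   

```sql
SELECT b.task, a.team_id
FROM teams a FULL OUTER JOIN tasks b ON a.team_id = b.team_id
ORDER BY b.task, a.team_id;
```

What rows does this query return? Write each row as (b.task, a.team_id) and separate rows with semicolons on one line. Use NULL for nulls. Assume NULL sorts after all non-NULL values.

(Build, 7); (Build, 7); (Build, NULL); (Plan, 8); (Plan, 8); (Refactor, 8); (Refactor, 8); (Review, 8); (Review, 8); (Review, NULL); (Test, NULL); (NULL, 1); (NULL, 2); (NULL, 5)

FULL OUTER JOIN keeps every row from both sides; unmatched rows get NULL for the other side's columns.
Matching on a.team_id = b.team_id. A NULL in a compared column never satisfies the condition.
- team_id=1: no b row matches, row kept with b columns NULL.
- team_id=8: 3 matching b row(s), so 3 row(s) emitted.
- team_id=7: 1 matching b row(s), so 1 row(s) emitted.
- team_id=7: 1 matching b row(s), so 1 row(s) emitted.
- team_id=2: no b row matches, row kept with b columns NULL.
- team_id=5: no b row matches, row kept with b columns NULL.
- team_id=8: 3 matching b row(s), so 3 row(s) emitted.
- plus 3 unmatched b row(s), each kept with NULL a columns.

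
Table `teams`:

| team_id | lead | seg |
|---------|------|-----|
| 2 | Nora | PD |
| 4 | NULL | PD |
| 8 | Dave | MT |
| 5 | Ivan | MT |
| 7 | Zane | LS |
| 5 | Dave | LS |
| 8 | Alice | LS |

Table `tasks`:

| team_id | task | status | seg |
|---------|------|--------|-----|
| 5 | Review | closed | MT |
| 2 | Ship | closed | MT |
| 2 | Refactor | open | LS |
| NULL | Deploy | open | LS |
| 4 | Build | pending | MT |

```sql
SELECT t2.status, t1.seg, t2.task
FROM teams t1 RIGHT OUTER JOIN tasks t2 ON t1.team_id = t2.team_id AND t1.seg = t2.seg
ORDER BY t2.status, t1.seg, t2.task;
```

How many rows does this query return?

RIGHT JOIN keeps every row from `tasks`; unmatched rows get NULL for `teams`'s columns.
Matching on t1.team_id = t2.team_id AND t1.seg = t2.seg. A NULL in a compared column never satisfies the condition.
Matched pairs: 1; unmatched t2 rows kept: 4.
Total: 1 matched + 4 padded = 5 rows.

5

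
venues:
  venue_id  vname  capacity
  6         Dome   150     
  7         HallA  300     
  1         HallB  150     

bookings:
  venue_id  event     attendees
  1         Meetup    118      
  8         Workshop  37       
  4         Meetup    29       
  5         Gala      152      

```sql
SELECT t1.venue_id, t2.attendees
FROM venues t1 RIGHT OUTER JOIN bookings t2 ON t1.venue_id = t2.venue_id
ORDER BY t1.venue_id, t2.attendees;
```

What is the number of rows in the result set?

4

RIGHT JOIN keeps every row from `bookings`; unmatched rows get NULL for `venues`'s columns.
Matching on t1.venue_id = t2.venue_id.
- t1 row (venue_id=6): no match.
- t1 row (venue_id=7): no match.
- t1 row (venue_id=1): matches 1 t2 row(s) → 1 output row(s).
- plus 3 unmatched t2 row(s), each kept with NULL t1 columns.
Total: 1 matched + 3 padded = 4 rows.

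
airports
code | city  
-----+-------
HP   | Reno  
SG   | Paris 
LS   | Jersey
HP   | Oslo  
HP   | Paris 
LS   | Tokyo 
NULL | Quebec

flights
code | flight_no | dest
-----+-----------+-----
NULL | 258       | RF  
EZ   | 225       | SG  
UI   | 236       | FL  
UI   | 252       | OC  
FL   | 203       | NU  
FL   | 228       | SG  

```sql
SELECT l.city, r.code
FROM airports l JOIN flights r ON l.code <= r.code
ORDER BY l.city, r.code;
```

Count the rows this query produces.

12

INNER JOIN keeps only pairs where the ON condition holds.
Matching on l.code <= r.code. A NULL in a compared column never satisfies the condition.
- l[0] code=HP → 2 match(es) in r → 2 row(s).
- l[1] code=SG → 2 match(es) in r → 2 row(s).
- l[2] code=LS → 2 match(es) in r → 2 row(s).
- l[3] code=HP → 2 match(es) in r → 2 row(s).
- l[4] code=HP → 2 match(es) in r → 2 row(s).
- l[5] code=LS → 2 match(es) in r → 2 row(s).
- l[6] code=NULL → no match; dropped.
Total: 12 rows.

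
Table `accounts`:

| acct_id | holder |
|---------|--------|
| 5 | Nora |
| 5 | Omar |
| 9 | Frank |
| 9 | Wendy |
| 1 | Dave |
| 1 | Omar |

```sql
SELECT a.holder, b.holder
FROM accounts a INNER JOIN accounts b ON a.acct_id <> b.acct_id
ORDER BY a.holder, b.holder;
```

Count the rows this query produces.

24

INNER JOIN keeps only pairs where the ON condition holds.
Matching on a.acct_id <> b.acct_id.
Matched pairs: 24.
Total: 24 rows.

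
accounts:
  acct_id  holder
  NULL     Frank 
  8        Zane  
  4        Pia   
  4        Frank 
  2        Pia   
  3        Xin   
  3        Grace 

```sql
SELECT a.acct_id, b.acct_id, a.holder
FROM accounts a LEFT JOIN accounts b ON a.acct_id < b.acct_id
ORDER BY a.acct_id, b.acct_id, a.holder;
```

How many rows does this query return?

15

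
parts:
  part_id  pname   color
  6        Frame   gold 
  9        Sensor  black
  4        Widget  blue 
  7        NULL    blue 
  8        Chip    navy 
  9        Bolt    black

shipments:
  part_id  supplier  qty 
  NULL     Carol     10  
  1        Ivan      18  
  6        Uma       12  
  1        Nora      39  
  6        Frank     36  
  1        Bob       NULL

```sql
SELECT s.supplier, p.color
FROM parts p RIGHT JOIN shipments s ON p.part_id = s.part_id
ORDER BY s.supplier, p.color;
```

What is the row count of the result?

6

RIGHT JOIN keeps every row from `shipments`; unmatched rows get NULL for `parts`'s columns.
Matching on p.part_id = s.part_id. A NULL in a compared column never satisfies the condition.
Matched pairs: 2; unmatched s rows kept: 4.
Total: 2 matched + 4 padded = 6 rows.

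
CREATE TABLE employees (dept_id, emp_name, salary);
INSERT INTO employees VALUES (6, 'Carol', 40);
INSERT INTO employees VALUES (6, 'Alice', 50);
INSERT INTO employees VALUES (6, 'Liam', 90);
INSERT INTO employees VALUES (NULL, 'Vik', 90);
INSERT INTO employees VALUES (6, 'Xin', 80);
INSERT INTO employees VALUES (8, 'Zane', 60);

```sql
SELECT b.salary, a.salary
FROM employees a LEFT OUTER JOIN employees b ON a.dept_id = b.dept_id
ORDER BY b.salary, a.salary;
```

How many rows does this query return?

18

LEFT JOIN keeps every row from `employees a`; unmatched rows get NULL for `employees b`'s columns.
Matching on a.dept_id = b.dept_id. A NULL in a compared column never satisfies the condition.
Matched pairs: 17; unmatched a rows kept: 1.
Total: 17 matched + 1 padded = 18 rows.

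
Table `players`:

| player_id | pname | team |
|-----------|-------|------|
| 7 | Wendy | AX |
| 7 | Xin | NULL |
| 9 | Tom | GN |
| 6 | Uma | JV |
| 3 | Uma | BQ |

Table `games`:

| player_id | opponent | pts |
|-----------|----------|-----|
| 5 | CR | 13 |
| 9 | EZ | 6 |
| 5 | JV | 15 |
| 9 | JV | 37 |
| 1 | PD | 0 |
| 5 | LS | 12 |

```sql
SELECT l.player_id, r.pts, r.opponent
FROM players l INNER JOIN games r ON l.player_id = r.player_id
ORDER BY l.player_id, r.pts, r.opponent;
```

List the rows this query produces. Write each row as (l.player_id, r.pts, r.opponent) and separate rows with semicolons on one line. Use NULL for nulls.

(9, 6, EZ); (9, 37, JV)

INNER JOIN keeps only pairs where the ON condition holds.
Matching on l.player_id = r.player_id.
Matched pairs: 2.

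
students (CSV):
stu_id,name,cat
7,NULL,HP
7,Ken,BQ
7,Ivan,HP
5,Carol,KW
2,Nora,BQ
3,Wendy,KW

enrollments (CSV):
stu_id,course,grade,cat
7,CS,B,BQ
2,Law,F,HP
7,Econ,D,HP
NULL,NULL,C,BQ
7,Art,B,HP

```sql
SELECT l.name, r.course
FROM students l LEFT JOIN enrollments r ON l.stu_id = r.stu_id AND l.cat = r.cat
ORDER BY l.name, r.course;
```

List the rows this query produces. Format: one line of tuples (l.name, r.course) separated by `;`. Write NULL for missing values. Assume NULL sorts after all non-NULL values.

(Carol, NULL); (Ivan, Art); (Ivan, Econ); (Ken, CS); (Nora, NULL); (Wendy, NULL); (NULL, Art); (NULL, Econ)

LEFT JOIN keeps every row from `students`; unmatched rows get NULL for `enrollments`'s columns.
Matching on l.stu_id = r.stu_id AND l.cat = r.cat. A NULL in a compared column never satisfies the condition.
- l (stu_id=7, cat=HP) pairs with 2 row(s) of r.
- l (stu_id=7, cat=BQ) pairs with 1 row(s) of r.
- l (stu_id=7, cat=HP) pairs with 2 row(s) of r.
- l (stu_id=5, cat=KW) has no partner → padded with NULL.
- l (stu_id=2, cat=BQ) has no partner → padded with NULL.
- l (stu_id=3, cat=KW) has no partner → padded with NULL.
After projecting and ordering:
l.name | r.course
Carol | NULL
Ivan | Art
Ivan | Econ
Ken | CS
Nora | NULL
Wendy | NULL
NULL | Art
NULL | Econ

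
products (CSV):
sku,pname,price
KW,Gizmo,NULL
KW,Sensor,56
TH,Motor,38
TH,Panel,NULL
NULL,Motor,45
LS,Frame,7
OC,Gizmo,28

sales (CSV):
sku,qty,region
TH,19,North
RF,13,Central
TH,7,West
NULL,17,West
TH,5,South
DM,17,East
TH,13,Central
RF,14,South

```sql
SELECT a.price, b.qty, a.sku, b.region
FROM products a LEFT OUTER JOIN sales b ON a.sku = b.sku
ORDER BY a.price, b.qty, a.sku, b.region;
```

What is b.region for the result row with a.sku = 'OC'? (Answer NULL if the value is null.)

LEFT JOIN keeps every row from `products`; unmatched rows get NULL for `sales`'s columns.
Matching on a.sku = b.sku. A NULL in a compared column never satisfies the condition.
- sku=KW: no b row matches, row kept with b columns NULL.
- sku=KW: no b row matches, row kept with b columns NULL.
- sku=TH: 4 matching b row(s), so 4 row(s) emitted.
- sku=TH: 4 matching b row(s), so 4 row(s) emitted.
- sku=NULL: no b row matches, row kept with b columns NULL.
- sku=LS: no b row matches, row kept with b columns NULL.
- sku=OC: no b row matches, row kept with b columns NULL.

NULL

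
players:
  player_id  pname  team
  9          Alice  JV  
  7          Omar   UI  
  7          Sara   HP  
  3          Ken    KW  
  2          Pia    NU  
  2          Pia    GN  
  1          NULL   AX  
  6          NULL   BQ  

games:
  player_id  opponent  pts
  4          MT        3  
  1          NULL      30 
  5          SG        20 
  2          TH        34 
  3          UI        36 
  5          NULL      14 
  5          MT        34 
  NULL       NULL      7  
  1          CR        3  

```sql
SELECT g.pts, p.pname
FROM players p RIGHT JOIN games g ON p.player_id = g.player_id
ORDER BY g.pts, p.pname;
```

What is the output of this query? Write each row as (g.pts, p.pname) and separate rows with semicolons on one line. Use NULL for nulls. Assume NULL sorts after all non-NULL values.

RIGHT JOIN keeps every row from `games`; unmatched rows get NULL for `players`'s columns.
Matching on p.player_id = g.player_id. A NULL in a compared column never satisfies the condition.
- player_id=9: no matching g row.
- player_id=7: no matching g row.
- player_id=7: no matching g row.
- player_id=3: 1 matching g row(s), so 1 row(s) emitted.
- player_id=2: 1 matching g row(s), so 1 row(s) emitted.
- player_id=2: 1 matching g row(s), so 1 row(s) emitted.
- player_id=1: 2 matching g row(s), so 2 row(s) emitted.
- player_id=6: no matching g row.
- 5 g row(s) had no p match → kept, p columns NULL.
After projecting and ordering:
g.pts | p.pname
3 | NULL
3 | NULL
7 | NULL
14 | NULL
20 | NULL
30 | NULL
34 | Pia
34 | Pia
34 | NULL
36 | Ken

(3, NULL); (3, NULL); (7, NULL); (14, NULL); (20, NULL); (30, NULL); (34, Pia); (34, Pia); (34, NULL); (36, Ken)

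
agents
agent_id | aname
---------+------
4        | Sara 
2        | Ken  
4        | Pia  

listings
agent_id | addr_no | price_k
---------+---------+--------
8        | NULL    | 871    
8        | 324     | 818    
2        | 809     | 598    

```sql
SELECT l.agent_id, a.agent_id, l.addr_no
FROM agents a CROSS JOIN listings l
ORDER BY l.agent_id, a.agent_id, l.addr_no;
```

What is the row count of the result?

CROSS JOIN pairs every row of `agents` with every row of `listings`: 3 × 3 = 9 rows.

9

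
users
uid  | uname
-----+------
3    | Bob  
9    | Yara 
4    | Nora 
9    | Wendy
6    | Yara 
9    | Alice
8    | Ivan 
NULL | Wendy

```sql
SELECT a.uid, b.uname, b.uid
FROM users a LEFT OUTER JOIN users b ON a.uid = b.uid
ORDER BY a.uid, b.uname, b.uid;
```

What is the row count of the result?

LEFT JOIN keeps every row from `users a`; unmatched rows get NULL for `users b`'s columns.
Matching on a.uid = b.uid. A NULL in a compared column never satisfies the condition.
- a[0] uid=3 → 1 match(es) in b → 1 row(s).
- a[1] uid=9 → 3 match(es) in b → 3 row(s).
- a[2] uid=4 → 1 match(es) in b → 1 row(s).
- a[3] uid=9 → 3 match(es) in b → 3 row(s).
- a[4] uid=6 → 1 match(es) in b → 1 row(s).
- a[5] uid=9 → 3 match(es) in b → 3 row(s).
- a[6] uid=8 → 1 match(es) in b → 1 row(s).
- a[7] uid=NULL → no match; kept with NULLs on the b side.
Total: 13 matched + 1 padded = 14 rows.

14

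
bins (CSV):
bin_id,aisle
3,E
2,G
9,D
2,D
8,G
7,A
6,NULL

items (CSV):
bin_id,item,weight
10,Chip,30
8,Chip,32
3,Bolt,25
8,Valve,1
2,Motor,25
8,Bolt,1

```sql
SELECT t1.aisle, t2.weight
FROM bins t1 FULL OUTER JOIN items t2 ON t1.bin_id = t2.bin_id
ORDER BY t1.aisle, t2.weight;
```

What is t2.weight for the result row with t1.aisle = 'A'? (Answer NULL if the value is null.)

FULL OUTER JOIN keeps every row from both sides; unmatched rows get NULL for the other side's columns.
Matching on t1.bin_id = t2.bin_id.
- bin_id=3: 1 matching t2 row(s), so 1 row(s) emitted.
- bin_id=2: 1 matching t2 row(s), so 1 row(s) emitted.
- bin_id=9: no t2 row matches, row kept with t2 columns NULL.
- bin_id=2: 1 matching t2 row(s), so 1 row(s) emitted.
- bin_id=8: 3 matching t2 row(s), so 3 row(s) emitted.
- bin_id=7: no t2 row matches, row kept with t2 columns NULL.
- bin_id=6: no t2 row matches, row kept with t2 columns NULL.
- plus 1 unmatched t2 row(s), each kept with NULL t1 columns.

NULL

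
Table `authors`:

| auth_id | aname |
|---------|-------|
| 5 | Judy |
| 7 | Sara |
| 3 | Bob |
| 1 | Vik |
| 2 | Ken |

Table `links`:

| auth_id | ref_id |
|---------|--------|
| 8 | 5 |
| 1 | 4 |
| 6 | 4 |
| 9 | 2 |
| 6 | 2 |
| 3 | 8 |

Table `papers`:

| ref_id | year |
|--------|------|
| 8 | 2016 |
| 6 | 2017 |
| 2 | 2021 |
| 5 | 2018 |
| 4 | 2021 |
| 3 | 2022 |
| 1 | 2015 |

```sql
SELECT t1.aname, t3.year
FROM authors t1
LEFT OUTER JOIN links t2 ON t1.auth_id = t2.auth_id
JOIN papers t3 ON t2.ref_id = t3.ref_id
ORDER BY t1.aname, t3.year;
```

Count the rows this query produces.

2

Evaluate left to right. First `authors t1 LEFT JOIN links t2` on auth_id: 5 row(s).
Then INNER JOIN `papers t3` on ref_id: keep only rows whose t2.ref_id appears in t3.
Result: 2 row(s).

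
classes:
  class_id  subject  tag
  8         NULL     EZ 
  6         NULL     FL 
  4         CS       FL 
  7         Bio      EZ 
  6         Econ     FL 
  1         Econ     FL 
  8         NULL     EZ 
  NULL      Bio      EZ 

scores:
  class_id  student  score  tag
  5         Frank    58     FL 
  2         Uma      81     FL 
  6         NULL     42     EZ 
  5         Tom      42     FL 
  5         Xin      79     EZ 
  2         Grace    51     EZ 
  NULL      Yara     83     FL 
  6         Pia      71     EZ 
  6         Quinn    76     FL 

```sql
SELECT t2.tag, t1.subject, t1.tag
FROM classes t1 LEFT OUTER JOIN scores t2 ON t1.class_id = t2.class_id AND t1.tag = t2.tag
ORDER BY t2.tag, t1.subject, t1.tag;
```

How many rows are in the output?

8

LEFT JOIN keeps every row from `classes`; unmatched rows get NULL for `scores`'s columns.
Matching on t1.class_id = t2.class_id AND t1.tag = t2.tag. A NULL in a compared column never satisfies the condition.
- t1 row (class_id=8, tag=EZ): no match → kept, t2 columns NULL.
- t1 row (class_id=6, tag=FL): matches 1 t2 row(s) → 1 output row(s).
- t1 row (class_id=4, tag=FL): no match → kept, t2 columns NULL.
- t1 row (class_id=7, tag=EZ): no match → kept, t2 columns NULL.
- t1 row (class_id=6, tag=FL): matches 1 t2 row(s) → 1 output row(s).
- t1 row (class_id=1, tag=FL): no match → kept, t2 columns NULL.
- t1 row (class_id=8, tag=EZ): no match → kept, t2 columns NULL.
- t1 row (class_id=NULL, tag=EZ): no match → kept, t2 columns NULL.
Total: 2 matched + 6 padded = 8 rows.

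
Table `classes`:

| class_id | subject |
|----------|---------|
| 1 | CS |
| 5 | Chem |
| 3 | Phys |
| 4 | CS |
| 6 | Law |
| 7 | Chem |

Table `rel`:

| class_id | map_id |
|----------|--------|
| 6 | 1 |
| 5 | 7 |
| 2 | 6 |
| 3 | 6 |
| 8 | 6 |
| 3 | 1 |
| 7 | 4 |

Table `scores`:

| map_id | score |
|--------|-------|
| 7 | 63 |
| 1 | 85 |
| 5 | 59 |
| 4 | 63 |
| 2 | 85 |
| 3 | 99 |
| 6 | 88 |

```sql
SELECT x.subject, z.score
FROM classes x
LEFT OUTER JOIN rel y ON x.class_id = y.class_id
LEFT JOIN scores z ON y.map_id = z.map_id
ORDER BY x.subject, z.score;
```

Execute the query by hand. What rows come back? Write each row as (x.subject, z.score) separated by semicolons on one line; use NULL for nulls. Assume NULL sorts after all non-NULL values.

(CS, NULL); (CS, NULL); (Chem, 63); (Chem, 63); (Law, 85); (Phys, 85); (Phys, 88)

Step 1 — x LEFT JOIN y on class_id → 7 row(s).
Then LEFT JOIN `scores z` on map_id: each of those 7 rows is kept; rows whose y.map_id has no match in z get NULL for z's columns.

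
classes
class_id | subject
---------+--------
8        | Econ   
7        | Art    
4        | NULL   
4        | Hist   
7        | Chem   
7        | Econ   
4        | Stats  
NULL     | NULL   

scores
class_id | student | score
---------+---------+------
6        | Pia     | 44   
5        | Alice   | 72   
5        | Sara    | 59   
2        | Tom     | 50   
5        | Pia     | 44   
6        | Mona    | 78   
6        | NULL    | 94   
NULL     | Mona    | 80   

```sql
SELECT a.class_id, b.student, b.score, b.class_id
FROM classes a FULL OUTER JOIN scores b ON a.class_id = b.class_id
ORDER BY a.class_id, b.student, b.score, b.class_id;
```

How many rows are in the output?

16

FULL OUTER JOIN keeps every row from both sides; unmatched rows get NULL for the other side's columns.
Matching on a.class_id = b.class_id. A NULL in a compared column never satisfies the condition.
- a (class_id=8) has no partner → padded with NULL.
- a (class_id=7) has no partner → padded with NULL.
- a (class_id=4) has no partner → padded with NULL.
- a (class_id=4) has no partner → padded with NULL.
- a (class_id=7) has no partner → padded with NULL.
- a (class_id=7) has no partner → padded with NULL.
- a (class_id=4) has no partner → padded with NULL.
- a (class_id=NULL) has no partner → padded with NULL.
- 8 b row(s) had no a match → kept, a columns NULL.
Total: 0 matched + 16 padded = 16 rows.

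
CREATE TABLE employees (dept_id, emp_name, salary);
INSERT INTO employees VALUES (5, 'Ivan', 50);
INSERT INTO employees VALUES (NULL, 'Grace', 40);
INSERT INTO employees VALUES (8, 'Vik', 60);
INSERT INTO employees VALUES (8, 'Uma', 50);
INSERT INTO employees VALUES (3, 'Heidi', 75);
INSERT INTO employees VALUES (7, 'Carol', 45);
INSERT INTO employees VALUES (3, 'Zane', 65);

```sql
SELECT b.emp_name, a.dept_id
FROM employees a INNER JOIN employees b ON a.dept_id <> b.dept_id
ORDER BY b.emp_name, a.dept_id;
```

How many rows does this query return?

INNER JOIN keeps only pairs where the ON condition holds.
Matching on a.dept_id <> b.dept_id. A NULL in a compared column never satisfies the condition.
Matched pairs: 26.
Total: 26 rows.

26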